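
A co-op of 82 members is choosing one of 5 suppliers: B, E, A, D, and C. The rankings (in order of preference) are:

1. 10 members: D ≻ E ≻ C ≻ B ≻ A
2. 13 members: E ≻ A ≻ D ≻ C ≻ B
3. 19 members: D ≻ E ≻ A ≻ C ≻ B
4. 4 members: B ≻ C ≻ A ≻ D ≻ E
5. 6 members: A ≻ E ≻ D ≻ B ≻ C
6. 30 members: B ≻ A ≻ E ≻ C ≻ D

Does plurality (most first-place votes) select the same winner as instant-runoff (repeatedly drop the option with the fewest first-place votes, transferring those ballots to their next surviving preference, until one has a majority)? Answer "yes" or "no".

no

Plurality — first-place votes: B 34, E 13, A 6, D 29, C 0. Winner: B.
Instant-runoff — R1 B 34, E 13, A 6, D 29, C 0 (C out); R2 B 34, E 13, A 6, D 29 (A out); R3 B 34, E 19, D 29 (E out); R4 B 34, D 48 (D winner). Winner: D.
The two methods disagree.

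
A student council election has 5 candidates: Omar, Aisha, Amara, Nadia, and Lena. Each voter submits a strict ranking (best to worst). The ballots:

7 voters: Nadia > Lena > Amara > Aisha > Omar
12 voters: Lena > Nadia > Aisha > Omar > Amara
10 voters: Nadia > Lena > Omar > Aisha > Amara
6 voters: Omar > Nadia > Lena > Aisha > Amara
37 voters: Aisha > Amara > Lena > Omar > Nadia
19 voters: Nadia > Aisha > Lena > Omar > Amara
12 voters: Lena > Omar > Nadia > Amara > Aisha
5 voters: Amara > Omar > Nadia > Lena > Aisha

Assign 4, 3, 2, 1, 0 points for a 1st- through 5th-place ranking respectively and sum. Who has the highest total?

Omar: 7·0 + 12·1 + 10·2 + 6·4 + 37·1 + 19·1 + 12·3 + 5·3 = 163
Aisha: 7·1 + 12·2 + 10·1 + 6·1 + 37·4 + 19·3 + 12·0 + 5·0 = 252
Amara: 7·2 + 12·0 + 10·0 + 6·0 + 37·3 + 19·0 + 12·1 + 5·4 = 157
Nadia: 7·4 + 12·3 + 10·4 + 6·3 + 37·0 + 19·4 + 12·2 + 5·2 = 232
Lena: 7·3 + 12·4 + 10·3 + 6·2 + 37·2 + 19·2 + 12·4 + 5·1 = 276
Lena has the highest Borda score (276).

Lena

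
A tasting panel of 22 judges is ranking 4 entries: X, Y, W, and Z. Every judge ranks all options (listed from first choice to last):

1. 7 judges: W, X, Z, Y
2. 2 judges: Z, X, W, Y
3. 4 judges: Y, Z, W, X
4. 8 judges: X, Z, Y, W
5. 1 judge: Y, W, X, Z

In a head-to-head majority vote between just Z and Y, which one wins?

Z

Voters preferring Z to Y: 17; preferring Y to Z: 5.
Z wins the head-to-head.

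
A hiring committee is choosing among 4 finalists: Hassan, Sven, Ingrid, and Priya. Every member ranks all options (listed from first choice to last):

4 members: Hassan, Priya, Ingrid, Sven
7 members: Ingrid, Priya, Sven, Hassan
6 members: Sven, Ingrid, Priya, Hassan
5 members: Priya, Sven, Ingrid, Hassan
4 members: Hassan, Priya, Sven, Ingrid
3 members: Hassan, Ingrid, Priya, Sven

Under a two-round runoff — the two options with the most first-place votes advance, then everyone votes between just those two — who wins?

Ingrid

Round 1 first-place votes: Hassan 11, Sven 6, Ingrid 7, Priya 5.
Hassan and Ingrid advance.
Runoff: Hassan is preferred to Ingrid by 11 voters; Ingrid by 18.
Ingrid wins the runoff.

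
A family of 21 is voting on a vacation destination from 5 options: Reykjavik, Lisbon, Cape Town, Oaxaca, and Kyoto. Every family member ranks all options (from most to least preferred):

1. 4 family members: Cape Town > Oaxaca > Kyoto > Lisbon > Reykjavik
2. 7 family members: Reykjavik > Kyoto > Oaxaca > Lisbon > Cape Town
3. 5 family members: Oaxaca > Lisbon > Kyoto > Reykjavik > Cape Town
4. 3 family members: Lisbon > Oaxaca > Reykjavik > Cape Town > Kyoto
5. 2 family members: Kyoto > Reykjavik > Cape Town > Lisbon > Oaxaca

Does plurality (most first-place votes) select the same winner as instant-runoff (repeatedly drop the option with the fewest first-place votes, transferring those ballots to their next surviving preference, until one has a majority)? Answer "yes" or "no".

no

Plurality — first-place votes: Reykjavik 7, Lisbon 3, Cape Town 4, Oaxaca 5, Kyoto 2. Winner: Reykjavik.
Instant-runoff — R1 Reykjavik 7, Lisbon 3, Cape Town 4, Oaxaca 5, Kyoto 2 (Kyoto out); R2 Reykjavik 9, Lisbon 3, Cape Town 4, Oaxaca 5 (Lisbon out); R3 Reykjavik 9, Cape Town 4, Oaxaca 8 (Cape Town out); R4 Reykjavik 9, Oaxaca 12 (Oaxaca winner). Winner: Oaxaca.
The two methods disagree.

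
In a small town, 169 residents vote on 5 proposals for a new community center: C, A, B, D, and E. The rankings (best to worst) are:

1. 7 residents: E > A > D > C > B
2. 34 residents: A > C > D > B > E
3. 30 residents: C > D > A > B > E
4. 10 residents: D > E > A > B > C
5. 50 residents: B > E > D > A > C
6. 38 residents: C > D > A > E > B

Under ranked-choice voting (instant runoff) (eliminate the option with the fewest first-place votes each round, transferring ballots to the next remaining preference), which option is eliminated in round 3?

Round 1: C 68, A 34, B 50, D 10, E 7. Eliminate E.
Round 2: C 68, A 41, B 50, D 10. Eliminate D.
Round 3: C 68, A 51, B 50. Eliminate B.

B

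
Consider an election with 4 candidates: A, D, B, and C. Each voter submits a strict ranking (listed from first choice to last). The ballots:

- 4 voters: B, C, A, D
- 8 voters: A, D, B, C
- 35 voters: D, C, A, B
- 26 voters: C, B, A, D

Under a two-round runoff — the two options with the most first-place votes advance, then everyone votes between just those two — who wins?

D

Round 1 first-place votes: A 8, D 35, B 4, C 26.
D and C advance.
Runoff: D is preferred to C by 43 voters; C by 30.
D wins the runoff.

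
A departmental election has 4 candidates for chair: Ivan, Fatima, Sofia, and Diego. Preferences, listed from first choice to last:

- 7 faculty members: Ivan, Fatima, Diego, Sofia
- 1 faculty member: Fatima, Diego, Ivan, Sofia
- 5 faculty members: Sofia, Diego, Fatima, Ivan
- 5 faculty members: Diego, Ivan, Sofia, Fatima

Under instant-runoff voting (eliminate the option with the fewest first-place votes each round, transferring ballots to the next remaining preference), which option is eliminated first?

Round 1: Ivan 7, Fatima 1, Sofia 5, Diego 5. Eliminate Fatima.

Fatima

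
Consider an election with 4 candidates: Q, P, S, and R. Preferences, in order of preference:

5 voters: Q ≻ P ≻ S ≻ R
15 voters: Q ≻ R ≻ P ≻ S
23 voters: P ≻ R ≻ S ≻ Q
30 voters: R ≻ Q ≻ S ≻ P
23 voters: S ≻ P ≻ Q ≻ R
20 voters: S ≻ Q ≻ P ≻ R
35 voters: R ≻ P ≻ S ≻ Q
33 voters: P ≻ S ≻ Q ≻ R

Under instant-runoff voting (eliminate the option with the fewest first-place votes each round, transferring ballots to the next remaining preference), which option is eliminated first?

Round 1: Q 20, P 56, S 43, R 65. Eliminate Q.

Q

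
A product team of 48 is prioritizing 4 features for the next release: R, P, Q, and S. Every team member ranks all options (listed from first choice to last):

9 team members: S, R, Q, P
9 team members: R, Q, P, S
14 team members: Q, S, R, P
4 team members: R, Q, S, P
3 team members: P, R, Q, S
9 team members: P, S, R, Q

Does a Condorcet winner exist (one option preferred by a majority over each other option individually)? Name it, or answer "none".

Checking pairwise contests:
S beats R 32–16.
R beats P 36–12.
R beats Q 34–14.
Q beats S 30–18.
Every option loses at least one head-to-head, so there is no Condorcet winner.

none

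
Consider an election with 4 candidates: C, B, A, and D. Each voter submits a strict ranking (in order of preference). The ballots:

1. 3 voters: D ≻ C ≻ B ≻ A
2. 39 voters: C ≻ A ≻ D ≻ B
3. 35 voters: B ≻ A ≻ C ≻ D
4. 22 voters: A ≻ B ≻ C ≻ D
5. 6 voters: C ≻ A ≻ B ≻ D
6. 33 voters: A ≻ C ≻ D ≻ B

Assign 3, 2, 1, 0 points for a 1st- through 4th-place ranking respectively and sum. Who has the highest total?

A

C: 3·2 + 39·3 + 35·1 + 22·1 + 6·3 + 33·2 = 264
B: 3·1 + 39·0 + 35·3 + 22·2 + 6·1 + 33·0 = 158
A: 3·0 + 39·2 + 35·2 + 22·3 + 6·2 + 33·3 = 325
D: 3·3 + 39·1 + 35·0 + 22·0 + 6·0 + 33·1 = 81
A has the highest Borda score (325).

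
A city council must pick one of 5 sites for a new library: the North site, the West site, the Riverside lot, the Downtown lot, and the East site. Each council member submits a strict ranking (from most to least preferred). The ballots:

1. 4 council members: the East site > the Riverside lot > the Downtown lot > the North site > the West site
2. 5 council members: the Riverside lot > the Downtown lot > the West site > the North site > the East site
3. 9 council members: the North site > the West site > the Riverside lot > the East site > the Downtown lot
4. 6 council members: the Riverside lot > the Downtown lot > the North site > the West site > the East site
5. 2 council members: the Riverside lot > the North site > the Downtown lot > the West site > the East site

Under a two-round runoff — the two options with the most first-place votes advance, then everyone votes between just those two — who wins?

the Riverside lot

Round 1 first-place votes: the North site 9, the West site 0, the Riverside lot 13, the Downtown lot 0, the East site 4.
the Riverside lot and the North site advance.
Runoff: the Riverside lot is preferred to the North site by 17 voters; the North site by 9.
the Riverside lot wins the runoff.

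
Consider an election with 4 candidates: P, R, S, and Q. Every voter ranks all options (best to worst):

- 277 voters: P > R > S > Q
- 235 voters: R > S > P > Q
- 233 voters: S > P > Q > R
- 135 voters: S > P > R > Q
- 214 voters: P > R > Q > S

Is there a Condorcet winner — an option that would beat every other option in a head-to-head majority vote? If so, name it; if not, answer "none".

Checking pairwise contests:
S beats P 603–491.
P beats R 859–235.
R beats S 726–368.
P beats Q 1094–0.
Every option loses at least one head-to-head, so there is no Condorcet winner.

none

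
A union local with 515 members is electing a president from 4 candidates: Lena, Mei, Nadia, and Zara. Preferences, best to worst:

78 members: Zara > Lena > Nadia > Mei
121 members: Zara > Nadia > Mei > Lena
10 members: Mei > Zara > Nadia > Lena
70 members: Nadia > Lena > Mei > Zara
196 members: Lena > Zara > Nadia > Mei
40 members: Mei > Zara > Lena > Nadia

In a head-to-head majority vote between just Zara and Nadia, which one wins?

Voters preferring Zara to Nadia: 445; preferring Nadia to Zara: 70.
Zara wins the head-to-head.

Zara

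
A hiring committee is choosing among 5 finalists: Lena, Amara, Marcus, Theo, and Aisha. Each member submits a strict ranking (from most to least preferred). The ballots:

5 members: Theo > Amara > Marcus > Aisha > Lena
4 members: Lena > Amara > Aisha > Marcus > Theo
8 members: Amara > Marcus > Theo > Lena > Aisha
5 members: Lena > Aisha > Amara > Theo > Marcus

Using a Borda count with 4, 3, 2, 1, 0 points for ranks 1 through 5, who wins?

Lena: 5·0 + 4·4 + 8·1 + 5·4 = 44
Amara: 5·3 + 4·3 + 8·4 + 5·2 = 69
Marcus: 5·2 + 4·1 + 8·3 + 5·0 = 38
Theo: 5·4 + 4·0 + 8·2 + 5·1 = 41
Aisha: 5·1 + 4·2 + 8·0 + 5·3 = 28
Amara has the highest Borda score (69).

Amara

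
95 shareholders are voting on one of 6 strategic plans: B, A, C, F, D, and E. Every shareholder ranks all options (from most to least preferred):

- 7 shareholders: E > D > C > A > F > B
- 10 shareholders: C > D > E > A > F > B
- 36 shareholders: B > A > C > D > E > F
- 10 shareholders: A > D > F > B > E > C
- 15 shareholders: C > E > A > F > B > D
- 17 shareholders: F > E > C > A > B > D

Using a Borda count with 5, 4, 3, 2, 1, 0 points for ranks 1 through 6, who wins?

B: 7·0 + 10·0 + 36·5 + 10·2 + 15·1 + 17·1 = 232
A: 7·2 + 10·2 + 36·4 + 10·5 + 15·3 + 17·2 = 307
C: 7·3 + 10·5 + 36·3 + 10·0 + 15·5 + 17·3 = 305
F: 7·1 + 10·1 + 36·0 + 10·3 + 15·2 + 17·5 = 162
D: 7·4 + 10·4 + 36·2 + 10·4 + 15·0 + 17·0 = 180
E: 7·5 + 10·3 + 36·1 + 10·1 + 15·4 + 17·4 = 239
A has the highest Borda score (307).

A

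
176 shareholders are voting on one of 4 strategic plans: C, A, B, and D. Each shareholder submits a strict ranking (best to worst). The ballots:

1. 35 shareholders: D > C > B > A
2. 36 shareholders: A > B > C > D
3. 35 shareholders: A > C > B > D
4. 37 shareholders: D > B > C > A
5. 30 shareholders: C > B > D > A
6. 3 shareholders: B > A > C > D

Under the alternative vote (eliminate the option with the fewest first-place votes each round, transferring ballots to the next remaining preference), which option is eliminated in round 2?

Round 1: C 30, A 71, B 3, D 72. Eliminate B.
Round 2: C 30, A 74, D 72. Eliminate C.

C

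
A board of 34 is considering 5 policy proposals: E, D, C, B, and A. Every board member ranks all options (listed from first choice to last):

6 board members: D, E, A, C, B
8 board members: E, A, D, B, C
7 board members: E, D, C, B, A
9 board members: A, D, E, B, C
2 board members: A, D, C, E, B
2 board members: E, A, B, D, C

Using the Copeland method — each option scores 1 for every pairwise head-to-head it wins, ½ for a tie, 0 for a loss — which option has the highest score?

E

E: beats C, B, and A; ties D → score 3.5.
D: beats C and B; ties E; loses to A → score 2.5.
C: loses to E, D, B, and A → score 0.
B: beats C; loses to E, D, and A → score 1.
A: beats D, C, and B; loses to E → score 3.
E has the best pairwise record.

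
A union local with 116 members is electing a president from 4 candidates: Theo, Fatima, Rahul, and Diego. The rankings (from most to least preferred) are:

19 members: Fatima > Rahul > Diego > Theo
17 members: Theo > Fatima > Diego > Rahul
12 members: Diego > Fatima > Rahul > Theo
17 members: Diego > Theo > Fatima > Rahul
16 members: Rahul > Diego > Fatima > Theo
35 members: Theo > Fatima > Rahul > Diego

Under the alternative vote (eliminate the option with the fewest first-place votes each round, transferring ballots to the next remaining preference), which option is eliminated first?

Round 1: Theo 52, Fatima 19, Rahul 16, Diego 29. Eliminate Rahul.

Rahul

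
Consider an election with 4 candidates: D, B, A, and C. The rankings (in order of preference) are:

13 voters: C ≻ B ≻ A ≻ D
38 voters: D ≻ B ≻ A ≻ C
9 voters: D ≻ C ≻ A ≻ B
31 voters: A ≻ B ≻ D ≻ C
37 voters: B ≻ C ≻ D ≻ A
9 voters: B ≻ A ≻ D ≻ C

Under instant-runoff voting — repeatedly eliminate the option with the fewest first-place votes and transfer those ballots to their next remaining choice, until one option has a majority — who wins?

B

Round 1: D 47, B 46, A 31, C 13. Eliminate C.
Round 2: D 47, B 59, A 31. Eliminate A.
Round 3: D 47, B 90. B has a majority.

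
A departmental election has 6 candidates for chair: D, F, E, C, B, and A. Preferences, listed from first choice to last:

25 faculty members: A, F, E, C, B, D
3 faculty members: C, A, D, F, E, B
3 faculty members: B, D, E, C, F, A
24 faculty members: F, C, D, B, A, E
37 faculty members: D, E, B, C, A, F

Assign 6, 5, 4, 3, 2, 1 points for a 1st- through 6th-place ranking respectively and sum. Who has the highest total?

D: 25·1 + 3·4 + 3·5 + 24·4 + 37·6 = 370
F: 25·5 + 3·3 + 3·2 + 24·6 + 37·1 = 321
E: 25·4 + 3·2 + 3·4 + 24·1 + 37·5 = 327
C: 25·3 + 3·6 + 3·3 + 24·5 + 37·3 = 333
B: 25·2 + 3·1 + 3·6 + 24·3 + 37·4 = 291
A: 25·6 + 3·5 + 3·1 + 24·2 + 37·2 = 290
D has the highest Borda score (370).

D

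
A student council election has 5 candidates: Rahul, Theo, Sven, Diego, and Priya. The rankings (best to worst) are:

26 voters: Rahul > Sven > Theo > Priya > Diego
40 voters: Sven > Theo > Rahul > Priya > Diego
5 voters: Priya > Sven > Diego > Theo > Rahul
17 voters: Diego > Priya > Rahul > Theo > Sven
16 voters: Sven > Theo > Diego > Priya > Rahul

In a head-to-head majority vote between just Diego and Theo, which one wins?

Voters preferring Diego to Theo: 22; preferring Theo to Diego: 82.
Theo wins the head-to-head.

Theo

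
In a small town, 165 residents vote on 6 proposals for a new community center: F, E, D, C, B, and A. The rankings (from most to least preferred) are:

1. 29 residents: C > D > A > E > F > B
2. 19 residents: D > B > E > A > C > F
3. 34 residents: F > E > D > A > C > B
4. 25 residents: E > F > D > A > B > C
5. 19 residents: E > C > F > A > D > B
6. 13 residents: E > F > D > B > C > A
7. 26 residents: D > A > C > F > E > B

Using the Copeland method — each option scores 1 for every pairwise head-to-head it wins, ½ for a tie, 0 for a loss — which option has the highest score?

E

F: beats D, B, and A; loses to E and C → score 3.
E: beats F, D, C, B, and A → score 5.
D: beats C, B, and A; loses to F and E → score 3.
C: beats F and B; loses to E, D, and A → score 2.
B: loses to F, E, D, C, and A → score 0.
A: beats C and B; loses to F, E, and D → score 2.
E has the best pairwise record.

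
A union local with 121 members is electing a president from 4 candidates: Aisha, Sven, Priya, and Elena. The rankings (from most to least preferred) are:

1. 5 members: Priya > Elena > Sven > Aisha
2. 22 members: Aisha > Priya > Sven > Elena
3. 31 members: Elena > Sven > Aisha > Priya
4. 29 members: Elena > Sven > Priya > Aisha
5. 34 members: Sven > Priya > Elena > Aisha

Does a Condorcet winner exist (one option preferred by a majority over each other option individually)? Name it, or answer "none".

none

Checking pairwise contests:
Sven beats Aisha 99–22.
Elena beats Sven 65–56.
Sven beats Priya 94–27.
Priya beats Elena 61–60.
Every option loses at least one head-to-head, so there is no Condorcet winner.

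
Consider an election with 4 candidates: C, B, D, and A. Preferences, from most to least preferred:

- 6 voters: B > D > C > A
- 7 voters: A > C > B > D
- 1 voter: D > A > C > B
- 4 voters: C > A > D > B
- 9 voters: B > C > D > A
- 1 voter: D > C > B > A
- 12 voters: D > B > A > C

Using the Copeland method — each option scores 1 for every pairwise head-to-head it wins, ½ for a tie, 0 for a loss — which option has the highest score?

C: ties D and A; loses to B → score 1.
B: beats C, D, and A → score 3.
D: beats A; ties C; loses to B → score 1.5.
A: ties C; loses to B and D → score 0.5.
B has the best pairwise record.

B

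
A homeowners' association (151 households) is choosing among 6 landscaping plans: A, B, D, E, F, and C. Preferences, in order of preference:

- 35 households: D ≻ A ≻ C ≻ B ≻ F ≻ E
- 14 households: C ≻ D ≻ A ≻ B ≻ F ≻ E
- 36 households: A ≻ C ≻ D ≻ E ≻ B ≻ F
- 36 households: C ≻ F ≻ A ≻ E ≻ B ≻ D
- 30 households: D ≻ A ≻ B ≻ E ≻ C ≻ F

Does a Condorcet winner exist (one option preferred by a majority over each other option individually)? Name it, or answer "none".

Checking pairwise contests:
D beats A 79–72.
A beats B 151–0.
C beats D 86–65.
A beats E 151–0.
A beats F 115–36.
A beats C 101–50.
Every option loses at least one head-to-head, so there is no Condorcet winner.

none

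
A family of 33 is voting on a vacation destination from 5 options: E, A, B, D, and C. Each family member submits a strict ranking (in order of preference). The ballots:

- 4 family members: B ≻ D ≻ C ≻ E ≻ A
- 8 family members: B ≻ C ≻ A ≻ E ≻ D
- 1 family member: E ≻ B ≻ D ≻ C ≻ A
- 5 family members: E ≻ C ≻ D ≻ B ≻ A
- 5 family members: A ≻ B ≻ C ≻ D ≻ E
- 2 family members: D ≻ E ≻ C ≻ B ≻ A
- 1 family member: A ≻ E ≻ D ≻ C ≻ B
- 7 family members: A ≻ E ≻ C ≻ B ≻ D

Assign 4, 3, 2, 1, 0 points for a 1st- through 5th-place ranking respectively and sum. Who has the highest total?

B

E: 4·1 + 8·1 + 1·4 + 5·4 + 5·0 + 2·3 + 1·3 + 7·3 = 66
A: 4·0 + 8·2 + 1·0 + 5·0 + 5·4 + 2·0 + 1·4 + 7·4 = 68
B: 4·4 + 8·4 + 1·3 + 5·1 + 5·3 + 2·1 + 1·0 + 7·1 = 80
D: 4·3 + 8·0 + 1·2 + 5·2 + 5·1 + 2·4 + 1·2 + 7·0 = 39
C: 4·2 + 8·3 + 1·1 + 5·3 + 5·2 + 2·2 + 1·1 + 7·2 = 77
B has the highest Borda score (80).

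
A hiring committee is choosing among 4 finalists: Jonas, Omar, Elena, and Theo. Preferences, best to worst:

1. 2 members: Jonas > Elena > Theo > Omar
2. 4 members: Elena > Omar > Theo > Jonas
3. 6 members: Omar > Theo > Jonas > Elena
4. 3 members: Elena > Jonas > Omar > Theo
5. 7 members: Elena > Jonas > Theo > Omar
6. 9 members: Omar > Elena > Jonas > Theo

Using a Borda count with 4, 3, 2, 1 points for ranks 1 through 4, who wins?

Jonas: 2·4 + 4·1 + 6·2 + 3·3 + 7·3 + 9·2 = 72
Omar: 2·1 + 4·3 + 6·4 + 3·2 + 7·1 + 9·4 = 87
Elena: 2·3 + 4·4 + 6·1 + 3·4 + 7·4 + 9·3 = 95
Theo: 2·2 + 4·2 + 6·3 + 3·1 + 7·2 + 9·1 = 56
Elena has the highest Borda score (95).

Elena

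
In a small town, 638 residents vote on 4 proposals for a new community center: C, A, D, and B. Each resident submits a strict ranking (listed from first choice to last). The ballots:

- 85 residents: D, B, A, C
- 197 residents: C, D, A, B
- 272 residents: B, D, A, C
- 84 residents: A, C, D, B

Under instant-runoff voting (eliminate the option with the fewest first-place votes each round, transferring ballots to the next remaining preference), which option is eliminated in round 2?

Round 1: C 197, A 84, D 85, B 272. Eliminate A.
Round 2: C 281, D 85, B 272. Eliminate D.

D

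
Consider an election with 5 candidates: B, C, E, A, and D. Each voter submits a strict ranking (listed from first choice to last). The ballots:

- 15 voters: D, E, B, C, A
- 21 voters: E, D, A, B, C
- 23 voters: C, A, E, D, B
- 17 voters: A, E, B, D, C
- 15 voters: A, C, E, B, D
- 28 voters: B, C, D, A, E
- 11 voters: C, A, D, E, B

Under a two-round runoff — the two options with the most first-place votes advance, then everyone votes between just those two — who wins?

C

Round 1 first-place votes: B 28, C 34, E 21, A 32, D 15.
C and A advance.
Runoff: C is preferred to A by 77 voters; A by 53.
C wins the runoff.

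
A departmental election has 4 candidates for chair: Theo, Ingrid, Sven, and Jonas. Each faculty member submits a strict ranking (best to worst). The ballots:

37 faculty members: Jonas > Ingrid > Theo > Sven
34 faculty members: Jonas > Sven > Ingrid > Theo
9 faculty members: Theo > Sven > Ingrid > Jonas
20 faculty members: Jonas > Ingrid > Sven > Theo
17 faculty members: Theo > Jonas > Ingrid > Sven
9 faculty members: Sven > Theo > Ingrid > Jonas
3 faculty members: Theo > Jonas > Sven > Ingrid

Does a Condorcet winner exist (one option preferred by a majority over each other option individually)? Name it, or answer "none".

Jonas vs Theo: 91–38 for Jonas.
Jonas vs Ingrid: 111–18 for Jonas.
Jonas vs Sven: 111–18 for Jonas.
Jonas beats every other option head-to-head.

Jonas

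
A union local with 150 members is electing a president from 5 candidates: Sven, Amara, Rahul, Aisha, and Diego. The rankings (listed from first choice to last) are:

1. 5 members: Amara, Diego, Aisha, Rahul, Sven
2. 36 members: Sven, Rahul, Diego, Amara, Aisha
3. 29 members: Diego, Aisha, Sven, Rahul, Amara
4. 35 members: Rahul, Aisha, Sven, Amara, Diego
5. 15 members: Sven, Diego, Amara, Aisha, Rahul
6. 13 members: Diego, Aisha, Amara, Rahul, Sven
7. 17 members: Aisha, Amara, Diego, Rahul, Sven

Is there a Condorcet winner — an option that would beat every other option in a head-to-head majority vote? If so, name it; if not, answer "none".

none

Checking pairwise contests:
Aisha beats Sven 99–51.
Sven beats Amara 115–35.
Sven beats Rahul 80–70.
Diego beats Aisha 98–52.
Sven beats Diego 86–64.
Every option loses at least one head-to-head, so there is no Condorcet winner.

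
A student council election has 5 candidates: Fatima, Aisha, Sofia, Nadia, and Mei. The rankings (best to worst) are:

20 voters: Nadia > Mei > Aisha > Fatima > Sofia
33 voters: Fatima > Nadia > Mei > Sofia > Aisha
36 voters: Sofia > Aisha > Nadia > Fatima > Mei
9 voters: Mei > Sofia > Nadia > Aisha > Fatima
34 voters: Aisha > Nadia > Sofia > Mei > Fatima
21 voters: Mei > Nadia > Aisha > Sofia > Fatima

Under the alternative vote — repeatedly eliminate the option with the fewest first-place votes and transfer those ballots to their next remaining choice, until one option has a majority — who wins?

Mei

Round 1: Fatima 33, Aisha 34, Sofia 36, Nadia 20, Mei 30. Eliminate Nadia.
Round 2: Fatima 33, Aisha 34, Sofia 36, Mei 50. Eliminate Fatima.
Round 3: Aisha 34, Sofia 36, Mei 83. Mei has a majority.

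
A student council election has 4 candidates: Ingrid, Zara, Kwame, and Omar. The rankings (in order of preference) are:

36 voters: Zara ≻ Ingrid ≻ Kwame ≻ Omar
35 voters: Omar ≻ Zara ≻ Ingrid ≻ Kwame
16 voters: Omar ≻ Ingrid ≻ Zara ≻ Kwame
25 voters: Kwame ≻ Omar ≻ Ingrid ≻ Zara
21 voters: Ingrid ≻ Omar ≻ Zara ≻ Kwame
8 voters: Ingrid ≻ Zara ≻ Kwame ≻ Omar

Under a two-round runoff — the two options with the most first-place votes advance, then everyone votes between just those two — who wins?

Omar

Round 1 first-place votes: Ingrid 29, Zara 36, Kwame 25, Omar 51.
Omar and Zara advance.
Runoff: Omar is preferred to Zara by 97 voters; Zara by 44.
Omar wins the runoff.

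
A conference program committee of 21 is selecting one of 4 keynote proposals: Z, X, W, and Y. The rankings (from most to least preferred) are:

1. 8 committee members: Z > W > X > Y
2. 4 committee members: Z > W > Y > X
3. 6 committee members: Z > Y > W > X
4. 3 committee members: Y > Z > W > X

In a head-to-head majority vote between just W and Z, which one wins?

Z

Voters preferring W to Z: 0; preferring Z to W: 21.
Z wins the head-to-head.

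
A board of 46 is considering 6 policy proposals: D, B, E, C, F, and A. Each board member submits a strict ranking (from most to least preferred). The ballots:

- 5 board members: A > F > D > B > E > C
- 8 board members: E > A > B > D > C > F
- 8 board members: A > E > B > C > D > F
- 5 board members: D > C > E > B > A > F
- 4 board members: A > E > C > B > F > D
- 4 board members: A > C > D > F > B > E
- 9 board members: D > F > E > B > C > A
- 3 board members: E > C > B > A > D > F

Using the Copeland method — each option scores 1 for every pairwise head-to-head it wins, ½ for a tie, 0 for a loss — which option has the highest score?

E

D: beats C and F; ties B and E; loses to A → score 3.
B: beats C and F; ties D; loses to E and A → score 2.5.
E: beats B, C, F, and A; ties D → score 4.5.
C: beats F; loses to D, B, E, and A → score 1.
F: loses to D, B, E, C, and A → score 0.
A: beats D, B, C, and F; loses to E → score 4.
E has the best pairwise record.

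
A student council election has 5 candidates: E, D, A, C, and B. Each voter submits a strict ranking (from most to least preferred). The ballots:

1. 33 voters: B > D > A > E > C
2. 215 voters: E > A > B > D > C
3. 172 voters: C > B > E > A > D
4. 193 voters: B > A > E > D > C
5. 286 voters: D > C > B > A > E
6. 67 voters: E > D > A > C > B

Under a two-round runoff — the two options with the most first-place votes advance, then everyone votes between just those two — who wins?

Round 1 first-place votes: E 282, D 286, A 0, C 172, B 226.
D and E advance.
Runoff: D is preferred to E by 319 voters; E by 647.
E wins the runoff.

E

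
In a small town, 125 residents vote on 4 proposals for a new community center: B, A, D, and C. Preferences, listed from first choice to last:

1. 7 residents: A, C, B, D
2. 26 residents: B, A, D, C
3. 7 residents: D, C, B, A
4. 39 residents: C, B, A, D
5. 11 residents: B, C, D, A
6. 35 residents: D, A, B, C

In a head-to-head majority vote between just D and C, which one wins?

D

Voters preferring D to C: 68; preferring C to D: 57.
D wins the head-to-head.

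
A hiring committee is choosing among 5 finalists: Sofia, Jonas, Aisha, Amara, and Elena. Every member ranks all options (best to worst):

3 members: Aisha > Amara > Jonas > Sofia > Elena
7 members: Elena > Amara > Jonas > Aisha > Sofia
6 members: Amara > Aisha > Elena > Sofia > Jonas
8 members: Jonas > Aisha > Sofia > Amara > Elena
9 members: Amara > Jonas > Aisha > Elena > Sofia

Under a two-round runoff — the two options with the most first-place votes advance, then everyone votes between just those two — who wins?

Round 1 first-place votes: Sofia 0, Jonas 8, Aisha 3, Amara 15, Elena 7.
Amara and Jonas advance.
Runoff: Amara is preferred to Jonas by 25 voters; Jonas by 8.
Amara wins the runoff.

Amara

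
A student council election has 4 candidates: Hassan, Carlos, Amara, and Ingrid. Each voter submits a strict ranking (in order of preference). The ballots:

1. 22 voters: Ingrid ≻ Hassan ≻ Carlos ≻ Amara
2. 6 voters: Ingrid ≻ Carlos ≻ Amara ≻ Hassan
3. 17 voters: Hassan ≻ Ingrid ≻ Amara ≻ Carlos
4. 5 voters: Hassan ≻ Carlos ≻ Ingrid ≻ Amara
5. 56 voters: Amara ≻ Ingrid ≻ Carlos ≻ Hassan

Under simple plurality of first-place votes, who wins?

Amara

First-place votes: Hassan 22, Carlos 0, Amara 56, Ingrid 28.
Amara has the most first-place votes.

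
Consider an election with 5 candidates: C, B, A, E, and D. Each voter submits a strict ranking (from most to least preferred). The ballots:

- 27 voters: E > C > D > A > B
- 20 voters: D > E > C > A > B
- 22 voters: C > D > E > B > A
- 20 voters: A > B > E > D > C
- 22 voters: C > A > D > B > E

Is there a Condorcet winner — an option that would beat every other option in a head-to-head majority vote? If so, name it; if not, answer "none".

Checking pairwise contests:
E beats C 67–44.
C beats B 91–20.
C beats A 91–20.
D beats E 64–47.
C beats D 71–40.
Every option loses at least one head-to-head, so there is no Condorcet winner.

none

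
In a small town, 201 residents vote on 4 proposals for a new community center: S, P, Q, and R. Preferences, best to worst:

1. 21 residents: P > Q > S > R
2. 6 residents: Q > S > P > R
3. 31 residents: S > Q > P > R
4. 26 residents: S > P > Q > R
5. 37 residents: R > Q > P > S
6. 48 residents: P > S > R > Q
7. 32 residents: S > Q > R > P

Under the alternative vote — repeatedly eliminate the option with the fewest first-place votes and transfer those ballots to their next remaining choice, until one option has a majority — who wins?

Round 1: S 89, P 69, Q 6, R 37. Eliminate Q.
Round 2: S 95, P 69, R 37. Eliminate R.
Round 3: S 95, P 106. P has a majority.

P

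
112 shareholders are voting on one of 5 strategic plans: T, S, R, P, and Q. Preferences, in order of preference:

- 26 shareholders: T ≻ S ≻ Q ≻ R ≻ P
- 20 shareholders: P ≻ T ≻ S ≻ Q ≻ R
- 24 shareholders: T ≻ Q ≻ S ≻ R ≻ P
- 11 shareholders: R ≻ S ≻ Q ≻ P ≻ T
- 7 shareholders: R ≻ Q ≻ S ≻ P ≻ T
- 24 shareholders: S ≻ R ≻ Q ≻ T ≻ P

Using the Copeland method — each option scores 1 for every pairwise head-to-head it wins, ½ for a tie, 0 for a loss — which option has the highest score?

T: beats S, R, P, and Q → score 4.
S: beats R, P, and Q; loses to T → score 3.
R: beats P; loses to T, S, and Q → score 1.
P: loses to T, S, R, and Q → score 0.
Q: beats R and P; loses to T and S → score 2.
T has the best pairwise record.

T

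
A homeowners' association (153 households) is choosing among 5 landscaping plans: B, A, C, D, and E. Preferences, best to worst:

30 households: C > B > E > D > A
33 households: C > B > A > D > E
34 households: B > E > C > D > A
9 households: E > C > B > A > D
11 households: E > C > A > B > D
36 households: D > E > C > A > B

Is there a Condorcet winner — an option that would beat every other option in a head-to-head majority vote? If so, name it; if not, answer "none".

none

Checking pairwise contests:
C beats B 119–34.
B beats A 106–47.
E beats C 90–63.
B beats D 117–36.
B beats E 97–56.
Every option loses at least one head-to-head, so there is no Condorcet winner.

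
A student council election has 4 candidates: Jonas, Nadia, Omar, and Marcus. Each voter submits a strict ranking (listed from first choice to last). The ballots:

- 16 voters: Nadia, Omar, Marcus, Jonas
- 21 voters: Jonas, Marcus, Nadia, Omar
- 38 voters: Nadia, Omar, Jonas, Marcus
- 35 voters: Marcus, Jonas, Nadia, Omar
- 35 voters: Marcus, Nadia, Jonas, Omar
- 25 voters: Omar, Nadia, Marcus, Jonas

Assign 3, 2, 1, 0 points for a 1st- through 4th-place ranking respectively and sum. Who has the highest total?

Jonas: 16·0 + 21·3 + 38·1 + 35·2 + 35·1 + 25·0 = 206
Nadia: 16·3 + 21·1 + 38·3 + 35·1 + 35·2 + 25·2 = 338
Omar: 16·2 + 21·0 + 38·2 + 35·0 + 35·0 + 25·3 = 183
Marcus: 16·1 + 21·2 + 38·0 + 35·3 + 35·3 + 25·1 = 293
Nadia has the highest Borda score (338).

Nadia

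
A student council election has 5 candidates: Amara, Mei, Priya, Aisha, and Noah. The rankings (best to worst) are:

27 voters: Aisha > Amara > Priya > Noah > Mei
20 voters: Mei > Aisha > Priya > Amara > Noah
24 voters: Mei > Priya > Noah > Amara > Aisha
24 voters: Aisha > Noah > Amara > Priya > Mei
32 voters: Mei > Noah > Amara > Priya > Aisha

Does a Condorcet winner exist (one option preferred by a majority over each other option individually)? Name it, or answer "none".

Mei vs Amara: 76–51 for Mei.
Mei vs Priya: 76–51 for Mei.
Mei vs Aisha: 76–51 for Mei.
Mei vs Noah: 76–51 for Mei.
Mei beats every other option head-to-head.

Mei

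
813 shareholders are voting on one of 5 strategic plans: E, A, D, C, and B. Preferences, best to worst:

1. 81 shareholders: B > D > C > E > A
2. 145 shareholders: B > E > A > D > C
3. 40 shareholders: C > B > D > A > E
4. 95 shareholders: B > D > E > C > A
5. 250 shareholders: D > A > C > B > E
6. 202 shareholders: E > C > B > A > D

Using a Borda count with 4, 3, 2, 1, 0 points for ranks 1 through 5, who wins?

E: 81·1 + 145·3 + 40·0 + 95·2 + 250·0 + 202·4 = 1514
A: 81·0 + 145·2 + 40·1 + 95·0 + 250·3 + 202·1 = 1282
D: 81·3 + 145·1 + 40·2 + 95·3 + 250·4 + 202·0 = 1753
C: 81·2 + 145·0 + 40·4 + 95·1 + 250·2 + 202·3 = 1523
B: 81·4 + 145·4 + 40·3 + 95·4 + 250·1 + 202·2 = 2058
B has the highest Borda score (2058).

B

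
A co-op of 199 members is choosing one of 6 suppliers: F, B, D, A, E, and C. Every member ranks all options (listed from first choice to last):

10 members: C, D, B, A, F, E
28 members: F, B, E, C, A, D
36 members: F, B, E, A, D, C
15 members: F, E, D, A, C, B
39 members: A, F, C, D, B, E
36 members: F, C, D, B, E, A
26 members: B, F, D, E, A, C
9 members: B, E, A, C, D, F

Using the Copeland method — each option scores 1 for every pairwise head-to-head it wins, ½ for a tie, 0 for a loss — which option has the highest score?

F

F: beats B, D, A, E, and C → score 5.
B: beats A and E; loses to F, D, and C → score 2.
D: beats B and E; loses to F, A, and C → score 2.
A: beats D and C; loses to F, B, and E → score 2.
E: beats A and C; loses to F, B, and D → score 2.
C: beats B and D; loses to F, A, and E → score 2.
F has the best pairwise record.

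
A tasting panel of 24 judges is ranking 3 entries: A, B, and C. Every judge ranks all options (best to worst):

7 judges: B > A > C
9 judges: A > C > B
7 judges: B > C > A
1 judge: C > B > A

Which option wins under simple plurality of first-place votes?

First-place votes: A 9, B 14, C 1.
B has the most first-place votes.

B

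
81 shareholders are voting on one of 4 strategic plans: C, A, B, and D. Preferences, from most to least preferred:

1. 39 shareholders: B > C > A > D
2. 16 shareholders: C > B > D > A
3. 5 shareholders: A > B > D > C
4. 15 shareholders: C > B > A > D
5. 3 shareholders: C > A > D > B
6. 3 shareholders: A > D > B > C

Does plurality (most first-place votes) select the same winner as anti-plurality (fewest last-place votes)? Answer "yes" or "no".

yes

Plurality — first-place votes: C 34, A 8, B 39, D 0. Winner: B.
Anti-plurality — last-place votes: C 8, A 16, B 3, D 54. Winner: B.
The two methods agree.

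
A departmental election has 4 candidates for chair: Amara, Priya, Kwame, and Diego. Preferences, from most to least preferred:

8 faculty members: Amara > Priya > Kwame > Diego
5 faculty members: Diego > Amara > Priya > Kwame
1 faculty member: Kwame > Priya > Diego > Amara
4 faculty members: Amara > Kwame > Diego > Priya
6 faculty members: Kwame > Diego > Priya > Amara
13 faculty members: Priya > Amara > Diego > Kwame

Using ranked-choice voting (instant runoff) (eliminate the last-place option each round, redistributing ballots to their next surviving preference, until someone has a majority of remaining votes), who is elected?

Round 1: Amara 12, Priya 13, Kwame 7, Diego 5. Eliminate Diego.
Round 2: Amara 17, Priya 13, Kwame 7. Eliminate Kwame.
Round 3: Amara 17, Priya 20. Priya has a majority.

Priya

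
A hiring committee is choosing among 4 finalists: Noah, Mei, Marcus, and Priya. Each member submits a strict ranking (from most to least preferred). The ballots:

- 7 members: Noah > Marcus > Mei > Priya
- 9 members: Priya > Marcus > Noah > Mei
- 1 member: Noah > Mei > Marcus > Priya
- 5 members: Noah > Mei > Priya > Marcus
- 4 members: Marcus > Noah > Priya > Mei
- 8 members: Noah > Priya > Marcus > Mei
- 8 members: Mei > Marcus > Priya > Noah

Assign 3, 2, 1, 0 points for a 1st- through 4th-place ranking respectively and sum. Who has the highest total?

Noah: 7·3 + 9·1 + 1·3 + 5·3 + 4·2 + 8·3 + 8·0 = 80
Mei: 7·1 + 9·0 + 1·2 + 5·2 + 4·0 + 8·0 + 8·3 = 43
Marcus: 7·2 + 9·2 + 1·1 + 5·0 + 4·3 + 8·1 + 8·2 = 69
Priya: 7·0 + 9·3 + 1·0 + 5·1 + 4·1 + 8·2 + 8·1 = 60
Noah has the highest Borda score (80).

Noah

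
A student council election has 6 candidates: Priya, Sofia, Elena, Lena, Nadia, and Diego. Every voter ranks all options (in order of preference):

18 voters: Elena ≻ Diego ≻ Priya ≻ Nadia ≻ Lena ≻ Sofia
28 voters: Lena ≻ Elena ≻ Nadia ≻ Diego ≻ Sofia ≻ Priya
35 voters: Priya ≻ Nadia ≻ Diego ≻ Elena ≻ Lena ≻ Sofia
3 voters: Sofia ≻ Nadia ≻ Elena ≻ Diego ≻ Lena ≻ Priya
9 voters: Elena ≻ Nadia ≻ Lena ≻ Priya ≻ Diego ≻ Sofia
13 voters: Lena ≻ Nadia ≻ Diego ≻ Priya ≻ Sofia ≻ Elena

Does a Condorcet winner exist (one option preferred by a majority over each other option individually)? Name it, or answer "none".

Elena

Elena vs Priya: 58–48 for Elena.
Elena vs Sofia: 90–16 for Elena.
Elena vs Lena: 65–41 for Elena.
Elena vs Nadia: 55–51 for Elena.
Elena vs Diego: 58–48 for Elena.
Elena beats every other option head-to-head.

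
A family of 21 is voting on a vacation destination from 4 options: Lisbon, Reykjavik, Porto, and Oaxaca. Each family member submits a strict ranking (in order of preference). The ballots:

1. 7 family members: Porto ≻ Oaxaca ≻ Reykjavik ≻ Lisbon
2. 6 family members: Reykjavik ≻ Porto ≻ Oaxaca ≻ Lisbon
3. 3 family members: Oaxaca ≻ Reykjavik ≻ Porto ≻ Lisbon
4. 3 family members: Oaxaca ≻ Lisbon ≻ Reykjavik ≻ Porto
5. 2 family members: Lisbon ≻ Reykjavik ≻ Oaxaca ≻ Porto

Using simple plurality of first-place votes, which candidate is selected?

First-place votes: Lisbon 2, Reykjavik 6, Porto 7, Oaxaca 6.
Porto has the most first-place votes.

Porto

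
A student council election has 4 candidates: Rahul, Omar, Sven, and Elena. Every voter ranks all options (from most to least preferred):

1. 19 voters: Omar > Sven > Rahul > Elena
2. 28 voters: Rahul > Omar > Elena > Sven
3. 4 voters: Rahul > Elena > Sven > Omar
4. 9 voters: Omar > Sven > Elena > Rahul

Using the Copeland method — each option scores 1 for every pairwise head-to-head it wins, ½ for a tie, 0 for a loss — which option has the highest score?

Rahul

Rahul: beats Omar, Sven, and Elena → score 3.
Omar: beats Sven and Elena; loses to Rahul → score 2.
Sven: loses to Rahul, Omar, and Elena → score 0.
Elena: beats Sven; loses to Rahul and Omar → score 1.
Rahul has the best pairwise record.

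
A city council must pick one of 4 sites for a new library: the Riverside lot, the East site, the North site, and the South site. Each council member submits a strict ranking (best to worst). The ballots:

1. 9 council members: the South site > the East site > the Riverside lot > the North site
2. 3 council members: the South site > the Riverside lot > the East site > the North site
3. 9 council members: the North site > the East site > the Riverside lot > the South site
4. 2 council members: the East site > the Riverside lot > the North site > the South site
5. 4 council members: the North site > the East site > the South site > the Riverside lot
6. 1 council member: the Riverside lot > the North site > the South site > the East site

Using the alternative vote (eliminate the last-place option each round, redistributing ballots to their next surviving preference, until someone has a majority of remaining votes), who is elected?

Round 1: the Riverside lot 1, the East site 2, the North site 13, the South site 12. Eliminate the Riverside lot.
Round 2: the East site 2, the North site 14, the South site 12. Eliminate the East site.
Round 3: the North site 16, the South site 12. The North site has a majority.

the North site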